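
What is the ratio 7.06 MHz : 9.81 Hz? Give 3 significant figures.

720000

(7.06e6) / (9.81) = 0.7197e6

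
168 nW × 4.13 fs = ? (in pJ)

168 × 10⁻⁹ × 4.13 × 10⁻¹⁵ = 693.84 × 10⁻²⁴ J

0.00000000069384 pJ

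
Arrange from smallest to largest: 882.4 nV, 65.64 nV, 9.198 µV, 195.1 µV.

65.64 nV < 882.4 nV < 9.198 µV < 195.1 µV

882.4 nV = 0.0000008824 V
65.64 nV = 0.00000006564 V
9.198 µV = 0.000009198 V
195.1 µV = 0.0001951 V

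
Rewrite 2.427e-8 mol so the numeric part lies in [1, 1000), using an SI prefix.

= 24.27e-9 mol; 1e-9 is nano.

24.27 nmol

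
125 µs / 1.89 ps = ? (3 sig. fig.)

(125 × 10^-6) / (1.89 × 10^-12) = 66.14 × 10^6

66100000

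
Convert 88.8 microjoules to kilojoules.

0.0000000888 kilojoules

micro = 1e-6, kilo = 1e3; factor is 1e-9.
88.8 × 1e-9 = 0.0000000888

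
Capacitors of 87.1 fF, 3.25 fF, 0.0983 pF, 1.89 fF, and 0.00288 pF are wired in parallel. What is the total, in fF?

193.42 fF

In fF:
  87.1 fF → 87.1
  3.25 fF → 3.25
  0.0983 pF = 0.0983 × 10^3 fF = 98.3
  1.89 fF → 1.89
  0.00288 pF = 0.00288 × 10^3 fF = 2.88
Sum: 87.1 + 3.25 + 98.3 + 1.89 + 2.88 = 193.42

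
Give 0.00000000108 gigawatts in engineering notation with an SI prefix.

= 1.08 watts; mantissa already in [1, 1000).

1.08 watts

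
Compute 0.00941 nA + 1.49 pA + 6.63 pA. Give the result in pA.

17.53 pA

In pA:
  0.00941 nA = 0.00941e3 pA = 9.41
  1.49 pA → 1.49
  6.63 pA → 6.63
Sum: 9.41 + 1.49 + 6.63 = 17.53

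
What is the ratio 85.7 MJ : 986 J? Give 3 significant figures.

(85.7 × 10⁶) / (986) = 0.08692 × 10⁶

86900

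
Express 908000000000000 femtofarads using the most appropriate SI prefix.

= 908 × 10⁻³ farads; 10⁻³ is milli.

908 millifarads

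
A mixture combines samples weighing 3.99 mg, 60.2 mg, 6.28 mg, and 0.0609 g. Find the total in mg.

In mg:
  3.99 mg → 3.99
  60.2 mg → 60.2
  6.28 mg → 6.28
  0.0609 g = 0.0609 × 10^3 mg = 60.9
Sum: 3.99 + 60.2 + 6.28 + 60.9 = 131.37

131.37 mg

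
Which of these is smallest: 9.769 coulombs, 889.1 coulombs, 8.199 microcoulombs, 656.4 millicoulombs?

8.199 microcoulombs

9.769 coulombs = 9.769 coulombs
889.1 coulombs = 889.1 coulombs
8.199 microcoulombs = 0.000008199 coulombs
656.4 millicoulombs = 0.6564 coulombs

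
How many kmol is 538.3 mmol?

milli = 10^-3, kilo = 10^3; factor is 10^-6.
538.3 × 10^-6 = 0.0005383

0.0005383 kmol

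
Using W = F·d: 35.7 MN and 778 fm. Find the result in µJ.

35.7 × 10^6 × 778 × 10^-15 = 27774.6 × 10^-9 J

27.7746 µJ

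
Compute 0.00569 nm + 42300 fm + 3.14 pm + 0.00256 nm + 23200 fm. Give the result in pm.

In pm:
  0.00569 nm = 0.00569 × 10^3 pm = 5.69
  42300 fm = 42300 × 10^-3 pm = 42.3
  3.14 pm → 3.14
  0.00256 nm = 0.00256 × 10^3 pm = 2.56
  23200 fm = 23200 × 10^-3 pm = 23.2
Sum: 5.69 + 42.3 + 3.14 + 2.56 + 23.2 = 76.89

76.89 pm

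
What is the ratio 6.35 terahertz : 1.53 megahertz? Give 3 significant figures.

4150000

(6.35e12) / (1.53e6) = 4.15e6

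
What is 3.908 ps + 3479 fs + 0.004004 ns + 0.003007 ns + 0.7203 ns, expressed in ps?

734.698 ps

In ps:
  3.908 ps → 3.908
  3479 fs = 3479e-3 ps = 3.479
  0.004004 ns = 0.004004e3 ps = 4.004
  0.003007 ns = 0.003007e3 ps = 3.007
  0.7203 ns = 0.7203e3 ps = 720.3
Sum: 3.908 + 3.479 + 4.004 + 3.007 + 720.3 = 734.698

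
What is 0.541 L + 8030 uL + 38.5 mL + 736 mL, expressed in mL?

1323.53 mL

In mL:
  0.541 L = 0.541 × 10^3 mL = 541
  8030 uL = 8030 × 10^-3 mL = 8.03
  38.5 mL → 38.5
  736 mL → 736
Sum: 541 + 8.03 + 38.5 + 736 = 1323.53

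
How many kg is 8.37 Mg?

mega = 10⁶, kilo = 10³; factor is 10³.
8.37 × 10³ = 8370

8370 kg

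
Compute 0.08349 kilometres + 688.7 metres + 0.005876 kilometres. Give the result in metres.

In metres:
  0.08349 kilometres = 0.08349e3 metres = 83.49
  688.7 metres → 688.7
  0.005876 kilometres = 0.005876e3 metres = 5.876
Sum: 83.49 + 688.7 + 5.876 = 778.066

778.066 metres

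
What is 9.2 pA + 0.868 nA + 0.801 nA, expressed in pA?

1678.2 pA

In pA:
  9.2 pA → 9.2
  0.868 nA = 0.868e3 pA = 868
  0.801 nA = 0.801e3 pA = 801
Sum: 9.2 + 868 + 801 = 1678.2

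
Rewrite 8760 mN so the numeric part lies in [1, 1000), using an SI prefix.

8.76 N

= 8.76 N; mantissa already in [1, 1000).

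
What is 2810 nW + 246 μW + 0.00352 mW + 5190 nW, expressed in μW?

257.52 μW

In μW:
  2810 nW = 2810 × 10⁻³ μW = 2.81
  246 μW → 246
  0.00352 mW = 0.00352 × 10³ μW = 3.52
  5190 nW = 5190 × 10⁻³ μW = 5.19
Sum: 2.81 + 246 + 3.52 + 5.19 = 257.52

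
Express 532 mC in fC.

milli = 1e-3, femto = 1e-15; factor is 1e12.
532 × 1e12 = 532000000000000

532000000000000 fC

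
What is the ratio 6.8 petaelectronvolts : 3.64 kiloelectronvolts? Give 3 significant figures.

1870000000000

(6.8e15) / (3.64e3) = 1.868e12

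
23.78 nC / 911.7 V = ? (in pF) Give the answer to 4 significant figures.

26.08 pF

(23.78e-9) / (911.7) = 0.0260831e-9 F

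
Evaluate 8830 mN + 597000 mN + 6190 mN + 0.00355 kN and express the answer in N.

In N:
  8830 mN = 8830 × 10^-3 N = 8.83
  597000 mN = 597000 × 10^-3 N = 597
  6190 mN = 6190 × 10^-3 N = 6.19
  0.00355 kN = 0.00355 × 10^3 N = 3.55
Sum: 8.83 + 597 + 6.19 + 3.55 = 615.57

615.57 N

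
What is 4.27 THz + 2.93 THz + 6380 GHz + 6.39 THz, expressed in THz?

19.97 THz

In THz:
  4.27 THz → 4.27
  2.93 THz → 2.93
  6380 GHz = 6380 × 10^-3 THz = 6.38
  6.39 THz → 6.39
Sum: 4.27 + 2.93 + 6.38 + 6.39 = 19.97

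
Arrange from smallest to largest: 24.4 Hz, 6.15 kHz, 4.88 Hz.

4.88 Hz < 24.4 Hz < 6.15 kHz

24.4 Hz = 24.4 Hz
6.15 kHz = 6150 Hz
4.88 Hz = 4.88 Hz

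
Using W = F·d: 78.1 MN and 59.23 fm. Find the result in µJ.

4.625863 µJ

78.1 × 10⁶ × 59.23 × 10⁻¹⁵ = 4625.863 × 10⁻⁹ J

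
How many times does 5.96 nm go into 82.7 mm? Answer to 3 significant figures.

(82.7 × 10^-3) / (5.96 × 10^-9) = 13.88 × 10^6

13900000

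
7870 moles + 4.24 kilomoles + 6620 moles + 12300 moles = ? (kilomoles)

31.03 kilomoles

In kilomoles:
  7870 moles = 7870 × 10⁻³ kilomoles = 7.87
  4.24 kilomoles → 4.24
  6620 moles = 6620 × 10⁻³ kilomoles = 6.62
  12300 moles = 12300 × 10⁻³ kilomoles = 12.3
Sum: 7.87 + 4.24 + 6.62 + 12.3 = 31.03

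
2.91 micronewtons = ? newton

micro = 10^-6, (no prefix) = 10^0; factor is 10^-6.
2.91 × 10^-6 = 0.00000291

0.00000291 newtons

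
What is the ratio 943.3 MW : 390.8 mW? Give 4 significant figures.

2414000000

(943.3 × 10^6) / (390.8 × 10^-3) = 2.4138 × 10^9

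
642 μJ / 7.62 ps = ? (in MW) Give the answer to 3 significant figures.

(642e-6) / (7.62e-12) = 84.252e6 W

84.3 MW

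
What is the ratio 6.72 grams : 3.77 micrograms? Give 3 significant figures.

1780000

(6.72) / (3.77 × 10⁻⁶) = 1.782 × 10⁶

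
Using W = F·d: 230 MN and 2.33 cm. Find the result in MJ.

5.359 MJ

230 × 10^6 × 2.33 × 10^-2 = 535.9 × 10^4 J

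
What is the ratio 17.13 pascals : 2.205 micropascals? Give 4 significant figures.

(17.13) / (2.205 × 10^-6) = 7.7687 × 10^6

7769000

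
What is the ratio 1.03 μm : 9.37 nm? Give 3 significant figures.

110

(1.03e-6) / (9.37e-9) = 0.1099e3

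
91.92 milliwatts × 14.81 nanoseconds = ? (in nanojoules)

1.3613352 nanojoules

91.92e-3 × 14.81e-9 = 1361.3352e-12 J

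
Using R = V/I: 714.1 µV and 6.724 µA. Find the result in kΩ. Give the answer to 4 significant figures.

(714.1 × 10^-6) / (6.724 × 10^-6) = 106.202 Ω

0.1062 kΩ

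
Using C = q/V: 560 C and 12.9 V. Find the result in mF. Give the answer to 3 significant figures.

43400 mF

(560) / (12.9) = 43.411 F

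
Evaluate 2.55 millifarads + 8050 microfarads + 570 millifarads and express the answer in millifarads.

In millifarads:
  2.55 millifarads → 2.55
  8050 microfarads = 8050e-3 millifarads = 8.05
  570 millifarads → 570
Sum: 2.55 + 8.05 + 570 = 580.6

580.6 millifarads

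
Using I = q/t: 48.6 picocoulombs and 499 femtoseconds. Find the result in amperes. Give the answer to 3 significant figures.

(48.6 × 10⁻¹²) / (499 × 10⁻¹⁵) = 0.097395 × 10³ A

97.4 amperes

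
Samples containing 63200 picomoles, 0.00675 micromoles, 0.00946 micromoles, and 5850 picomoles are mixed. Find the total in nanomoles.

85.26 nanomoles

In nanomoles:
  63200 picomoles = 63200e-3 nanomoles = 63.2
  0.00675 micromoles = 0.00675e3 nanomoles = 6.75
  0.00946 micromoles = 0.00946e3 nanomoles = 9.46
  5850 picomoles = 5850e-3 nanomoles = 5.85
Sum: 63.2 + 6.75 + 9.46 + 5.85 = 85.26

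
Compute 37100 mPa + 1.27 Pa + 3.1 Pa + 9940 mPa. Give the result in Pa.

51.41 Pa

In Pa:
  37100 mPa = 37100 × 10⁻³ Pa = 37.1
  1.27 Pa → 1.27
  3.1 Pa → 3.1
  9940 mPa = 9940 × 10⁻³ Pa = 9.94
Sum: 37.1 + 1.27 + 3.1 + 9.94 = 51.41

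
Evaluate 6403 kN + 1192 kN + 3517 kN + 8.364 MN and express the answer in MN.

19.476 MN

In MN:
  6403 kN = 6403 × 10⁻³ MN = 6.403
  1192 kN = 1192 × 10⁻³ MN = 1.192
  3517 kN = 3517 × 10⁻³ MN = 3.517
  8.364 MN → 8.364
Sum: 6.403 + 1.192 + 3.517 + 8.364 = 19.476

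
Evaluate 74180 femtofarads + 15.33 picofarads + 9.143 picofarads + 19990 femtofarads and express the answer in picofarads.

In picofarads:
  74180 femtofarads = 74180e-3 picofarads = 74.18
  15.33 picofarads → 15.33
  9.143 picofarads → 9.143
  19990 femtofarads = 19990e-3 picofarads = 19.99
Sum: 74.18 + 15.33 + 9.143 + 19.99 = 118.643

118.643 picofarads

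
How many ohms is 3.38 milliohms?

0.00338 ohms

milli = 1e-3, (no prefix) = 1e0; factor is 1e-3.
3.38 × 1e-3 = 0.00338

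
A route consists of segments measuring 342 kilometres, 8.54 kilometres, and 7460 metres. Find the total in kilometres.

358 kilometres

In kilometres:
  342 kilometres → 342
  8.54 kilometres → 8.54
  7460 metres = 7460 × 10^-3 kilometres = 7.46
Sum: 342 + 8.54 + 7.46 = 358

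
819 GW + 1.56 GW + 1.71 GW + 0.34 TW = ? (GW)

1162.27 GW

In GW:
  819 GW → 819
  1.56 GW → 1.56
  1.71 GW → 1.71
  0.34 TW = 0.34 × 10^3 GW = 340
Sum: 819 + 1.56 + 1.71 + 340 = 1162.27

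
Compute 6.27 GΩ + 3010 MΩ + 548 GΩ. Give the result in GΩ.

557.28 GΩ

In GΩ:
  6.27 GΩ → 6.27
  3010 MΩ = 3010 × 10^-3 GΩ = 3.01
  548 GΩ → 548
Sum: 6.27 + 3.01 + 548 = 557.28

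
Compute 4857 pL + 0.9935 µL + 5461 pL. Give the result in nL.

1003.818 nL

In nL:
  4857 pL = 4857 × 10^-3 nL = 4.857
  0.9935 µL = 0.9935 × 10^3 nL = 993.5
  5461 pL = 5461 × 10^-3 nL = 5.461
Sum: 4.857 + 993.5 + 5.461 = 1003.818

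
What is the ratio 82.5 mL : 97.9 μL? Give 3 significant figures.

(82.5 × 10⁻³) / (97.9 × 10⁻⁶) = 0.8427 × 10³

843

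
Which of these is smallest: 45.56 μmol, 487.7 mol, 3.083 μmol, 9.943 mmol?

45.56 μmol = 0.00004556 mol
487.7 mol = 487.7 mol
3.083 μmol = 0.000003083 mol
9.943 mmol = 0.009943 mol

3.083 μmol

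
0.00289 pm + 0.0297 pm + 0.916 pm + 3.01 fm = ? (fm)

In fm:
  0.00289 pm = 0.00289e3 fm = 2.89
  0.0297 pm = 0.0297e3 fm = 29.7
  0.916 pm = 0.916e3 fm = 916
  3.01 fm → 3.01
Sum: 2.89 + 29.7 + 916 + 3.01 = 951.6

951.6 fm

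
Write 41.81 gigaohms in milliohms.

41810000000000 milliohms

giga = 10⁹, milli = 10⁻³; factor is 10¹².
41.81 × 10¹² = 41810000000000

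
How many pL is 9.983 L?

(no prefix) = 10^0, pico = 10^-12; factor is 10^12.
9.983 × 10^12 = 9983000000000

9983000000000 pL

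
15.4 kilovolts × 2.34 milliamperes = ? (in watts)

15.4e3 × 2.34e-3 = 36.036 W

36.036 watts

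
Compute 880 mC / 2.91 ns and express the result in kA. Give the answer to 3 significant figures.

302000 kA

(880 × 10⁻³) / (2.91 × 10⁻⁹) = 302.41 × 10⁶ A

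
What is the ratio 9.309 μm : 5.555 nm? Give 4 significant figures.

1676

(9.309 × 10⁻⁶) / (5.555 × 10⁻⁹) = 1.6758 × 10³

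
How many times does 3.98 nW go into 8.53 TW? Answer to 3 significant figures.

2140000000000000000000

(8.53e12) / (3.98e-9) = 2.143e21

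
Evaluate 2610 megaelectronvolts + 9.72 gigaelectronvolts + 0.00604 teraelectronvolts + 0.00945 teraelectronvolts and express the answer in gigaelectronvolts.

27.82 gigaelectronvolts

In gigaelectronvolts:
  2610 megaelectronvolts = 2610e-3 gigaelectronvolts = 2.61
  9.72 gigaelectronvolts → 9.72
  0.00604 teraelectronvolts = 0.00604e3 gigaelectronvolts = 6.04
  0.00945 teraelectronvolts = 0.00945e3 gigaelectronvolts = 9.45
Sum: 2.61 + 9.72 + 6.04 + 9.45 = 27.82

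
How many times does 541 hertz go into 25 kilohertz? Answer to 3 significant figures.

(25e3) / (541) = 0.04621e3

46.2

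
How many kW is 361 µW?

0.000000361 kW

micro = 10^-6, kilo = 10^3; factor is 10^-9.
361 × 10^-9 = 0.000000361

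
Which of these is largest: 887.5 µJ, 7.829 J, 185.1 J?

887.5 µJ = 0.0008875 J
7.829 J = 7.829 J
185.1 J = 185.1 J

185.1 J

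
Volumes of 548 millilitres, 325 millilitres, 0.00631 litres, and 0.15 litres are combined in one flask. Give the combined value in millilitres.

In millilitres:
  548 millilitres → 548
  325 millilitres → 325
  0.00631 litres = 0.00631e3 millilitres = 6.31
  0.15 litres = 0.15e3 millilitres = 150
Sum: 548 + 325 + 6.31 + 150 = 1029.31

1029.31 millilitres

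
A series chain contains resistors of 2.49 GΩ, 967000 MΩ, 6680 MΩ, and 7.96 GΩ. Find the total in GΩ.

984.13 GΩ

In GΩ:
  2.49 GΩ → 2.49
  967000 MΩ = 967000 × 10^-3 GΩ = 967
  6680 MΩ = 6680 × 10^-3 GΩ = 6.68
  7.96 GΩ → 7.96
Sum: 2.49 + 967 + 6.68 + 7.96 = 984.13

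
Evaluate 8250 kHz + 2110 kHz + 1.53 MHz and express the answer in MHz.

In MHz:
  8250 kHz = 8250 × 10⁻³ MHz = 8.25
  2110 kHz = 2110 × 10⁻³ MHz = 2.11
  1.53 MHz → 1.53
Sum: 8.25 + 2.11 + 1.53 = 11.89

11.89 MHz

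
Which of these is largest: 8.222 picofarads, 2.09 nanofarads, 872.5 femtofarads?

8.222 picofarads = 0.000000000008222 farads
2.09 nanofarads = 0.00000000209 farads
872.5 femtofarads = 0.0000000000008725 farads

2.09 nanofarads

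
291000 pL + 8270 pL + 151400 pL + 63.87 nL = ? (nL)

In nL:
  291000 pL = 291000e-3 nL = 291
  8270 pL = 8270e-3 nL = 8.27
  151400 pL = 151400e-3 nL = 151.4
  63.87 nL → 63.87
Sum: 291 + 8.27 + 151.4 + 63.87 = 514.54

514.54 nL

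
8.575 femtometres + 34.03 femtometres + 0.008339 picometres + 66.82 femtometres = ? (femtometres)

117.764 femtometres

In femtometres:
  8.575 femtometres → 8.575
  34.03 femtometres → 34.03
  0.008339 picometres = 0.008339e3 femtometres = 8.339
  66.82 femtometres → 66.82
Sum: 8.575 + 34.03 + 8.339 + 66.82 = 117.764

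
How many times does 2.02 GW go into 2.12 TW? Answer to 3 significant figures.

1050

(2.12 × 10^12) / (2.02 × 10^9) = 1.05 × 10^3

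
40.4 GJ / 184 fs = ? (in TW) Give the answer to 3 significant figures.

220000000000 TW

(40.4e9) / (184e-15) = 0.21957e24 W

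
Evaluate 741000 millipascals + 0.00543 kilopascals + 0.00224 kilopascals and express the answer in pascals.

748.67 pascals

In pascals:
  741000 millipascals = 741000 × 10⁻³ pascals = 741
  0.00543 kilopascals = 0.00543 × 10³ pascals = 5.43
  0.00224 kilopascals = 0.00224 × 10³ pascals = 2.24
Sum: 741 + 5.43 + 2.24 = 748.67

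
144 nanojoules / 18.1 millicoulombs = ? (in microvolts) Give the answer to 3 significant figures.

7.96 microvolts

(144e-9) / (18.1e-3) = 7.9558e-6 V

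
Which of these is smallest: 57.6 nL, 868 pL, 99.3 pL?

57.6 nL = 0.0000000576 L
868 pL = 0.000000000868 L
99.3 pL = 0.0000000000993 L

99.3 pL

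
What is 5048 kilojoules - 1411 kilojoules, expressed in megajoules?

3.637 megajoules

In megajoules:
  5048 kilojoules = 5048 × 10⁻³ megajoules = 5.048
  1411 kilojoules = 1411 × 10⁻³ megajoules = 1.411
Difference: 5.048 - 1.411 = 3.637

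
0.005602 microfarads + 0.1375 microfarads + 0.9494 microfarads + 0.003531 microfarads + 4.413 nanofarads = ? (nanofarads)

In nanofarads:
  0.005602 microfarads = 0.005602e3 nanofarads = 5.602
  0.1375 microfarads = 0.1375e3 nanofarads = 137.5
  0.9494 microfarads = 0.9494e3 nanofarads = 949.4
  0.003531 microfarads = 0.003531e3 nanofarads = 3.531
  4.413 nanofarads → 4.413
Sum: 5.602 + 137.5 + 949.4 + 3.531 + 4.413 = 1100.446

1100.446 nanofarads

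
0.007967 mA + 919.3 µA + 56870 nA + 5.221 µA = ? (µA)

In µA:
  0.007967 mA = 0.007967e3 µA = 7.967
  919.3 µA → 919.3
  56870 nA = 56870e-3 µA = 56.87
  5.221 µA → 5.221
Sum: 7.967 + 919.3 + 56.87 + 5.221 = 989.358

989.358 µA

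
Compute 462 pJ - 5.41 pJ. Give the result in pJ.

456.59 pJ

In pJ:
  462 pJ → 462
  5.41 pJ → 5.41
Difference: 462 - 5.41 = 456.59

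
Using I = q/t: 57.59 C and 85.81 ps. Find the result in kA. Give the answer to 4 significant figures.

671100000 kA

(57.59) / (85.81e-12) = 0.671134e12 A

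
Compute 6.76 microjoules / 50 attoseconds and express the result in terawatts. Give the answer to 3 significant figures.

0.135 terawatts

(6.76 × 10^-6) / (50 × 10^-18) = 0.1352 × 10^12 W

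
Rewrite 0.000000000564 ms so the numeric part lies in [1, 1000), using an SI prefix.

564 fs

= 564e-15 s; 1e-15 is femto.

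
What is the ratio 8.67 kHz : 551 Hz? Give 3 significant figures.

(8.67 × 10^3) / (551) = 0.01574 × 10^3

15.7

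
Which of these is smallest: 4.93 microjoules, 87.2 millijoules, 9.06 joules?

4.93 microjoules

4.93 microjoules = 0.00000493 joules
87.2 millijoules = 0.0872 joules
9.06 joules = 9.06 joules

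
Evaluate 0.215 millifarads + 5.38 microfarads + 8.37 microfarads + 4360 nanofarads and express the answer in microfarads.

233.11 microfarads

In microfarads:
  0.215 millifarads = 0.215 × 10³ microfarads = 215
  5.38 microfarads → 5.38
  8.37 microfarads → 8.37
  4360 nanofarads = 4360 × 10⁻³ microfarads = 4.36
Sum: 215 + 5.38 + 8.37 + 4.36 = 233.11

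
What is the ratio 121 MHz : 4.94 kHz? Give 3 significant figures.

(121e6) / (4.94e3) = 24.49e3

24500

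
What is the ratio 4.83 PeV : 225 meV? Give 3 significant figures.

21500000000000000

(4.83e15) / (225e-3) = 0.02147e18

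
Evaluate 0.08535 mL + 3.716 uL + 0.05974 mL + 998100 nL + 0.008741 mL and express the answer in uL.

In uL:
  0.08535 mL = 0.08535 × 10^3 uL = 85.35
  3.716 uL → 3.716
  0.05974 mL = 0.05974 × 10^3 uL = 59.74
  998100 nL = 998100 × 10^-3 uL = 998.1
  0.008741 mL = 0.008741 × 10^3 uL = 8.741
Sum: 85.35 + 3.716 + 59.74 + 998.1 + 8.741 = 1155.647

1155.647 uL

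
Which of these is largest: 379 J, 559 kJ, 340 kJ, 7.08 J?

379 J = 379 J
559 kJ = 559000 J
340 kJ = 340000 J
7.08 J = 7.08 J

559 kJ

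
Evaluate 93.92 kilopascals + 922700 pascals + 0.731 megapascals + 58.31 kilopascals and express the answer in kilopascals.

In kilopascals:
  93.92 kilopascals → 93.92
  922700 pascals = 922700 × 10⁻³ kilopascals = 922.7
  0.731 megapascals = 0.731 × 10³ kilopascals = 731
  58.31 kilopascals → 58.31
Sum: 93.92 + 922.7 + 731 + 58.31 = 1805.93

1805.93 kilopascals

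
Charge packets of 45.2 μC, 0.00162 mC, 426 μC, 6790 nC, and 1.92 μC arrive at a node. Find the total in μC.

In μC:
  45.2 μC → 45.2
  0.00162 mC = 0.00162 × 10³ μC = 1.62
  426 μC → 426
  6790 nC = 6790 × 10⁻³ μC = 6.79
  1.92 μC → 1.92
Sum: 45.2 + 1.62 + 426 + 6.79 + 1.92 = 481.53

481.53 μC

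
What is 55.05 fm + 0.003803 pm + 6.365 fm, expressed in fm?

65.218 fm

In fm:
  55.05 fm → 55.05
  0.003803 pm = 0.003803e3 fm = 3.803
  6.365 fm → 6.365
Sum: 55.05 + 3.803 + 6.365 = 65.218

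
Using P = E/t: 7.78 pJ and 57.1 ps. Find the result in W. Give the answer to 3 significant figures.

0.136 W

(7.78 × 10^-12) / (57.1 × 10^-12) = 0.13625 W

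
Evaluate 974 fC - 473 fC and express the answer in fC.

In fC:
  974 fC → 974
  473 fC → 473
Difference: 974 - 473 = 501

501 fC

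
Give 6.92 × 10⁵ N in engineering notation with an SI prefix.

692 kN

= 692 × 10³ N; 10³ is kilo.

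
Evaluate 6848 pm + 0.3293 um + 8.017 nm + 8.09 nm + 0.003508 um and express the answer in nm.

In nm:
  6848 pm = 6848e-3 nm = 6.848
  0.3293 um = 0.3293e3 nm = 329.3
  8.017 nm → 8.017
  8.09 nm → 8.09
  0.003508 um = 0.003508e3 nm = 3.508
Sum: 6.848 + 329.3 + 8.017 + 8.09 + 3.508 = 355.763

355.763 nm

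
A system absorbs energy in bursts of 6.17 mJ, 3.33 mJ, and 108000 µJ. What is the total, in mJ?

In mJ:
  6.17 mJ → 6.17
  3.33 mJ → 3.33
  108000 µJ = 108000 × 10⁻³ mJ = 108
Sum: 6.17 + 3.33 + 108 = 117.5

117.5 mJ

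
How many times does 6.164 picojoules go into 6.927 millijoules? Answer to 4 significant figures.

(6.927 × 10⁻³) / (6.164 × 10⁻¹²) = 1.1238 × 10⁹

1124000000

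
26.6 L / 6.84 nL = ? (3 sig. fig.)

3890000000

(26.6) / (6.84 × 10^-9) = 3.889 × 10^9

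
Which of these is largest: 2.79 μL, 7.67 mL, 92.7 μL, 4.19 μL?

2.79 μL = 0.00000279 L
7.67 mL = 0.00767 L
92.7 μL = 0.0000927 L
4.19 μL = 0.00000419 L

7.67 mL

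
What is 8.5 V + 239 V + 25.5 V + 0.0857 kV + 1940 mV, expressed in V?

360.64 V

In V:
  8.5 V → 8.5
  239 V → 239
  25.5 V → 25.5
  0.0857 kV = 0.0857 × 10³ V = 85.7
  1940 mV = 1940 × 10⁻³ V = 1.94
Sum: 8.5 + 239 + 25.5 + 85.7 + 1.94 = 360.64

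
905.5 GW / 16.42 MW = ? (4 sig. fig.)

55150

(905.5 × 10^9) / (16.42 × 10^6) = 55.146 × 10^3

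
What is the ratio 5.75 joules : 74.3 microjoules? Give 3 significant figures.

(5.75) / (74.3e-6) = 0.07739e6

77400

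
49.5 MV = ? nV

mega = 1e6, nano = 1e-9; factor is 1e15.
49.5 × 1e15 = 49500000000000000

49500000000000000 nV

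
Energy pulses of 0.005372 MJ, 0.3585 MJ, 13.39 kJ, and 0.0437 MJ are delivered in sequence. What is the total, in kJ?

420.962 kJ

In kJ:
  0.005372 MJ = 0.005372 × 10^3 kJ = 5.372
  0.3585 MJ = 0.3585 × 10^3 kJ = 358.5
  13.39 kJ → 13.39
  0.0437 MJ = 0.0437 × 10^3 kJ = 43.7
Sum: 5.372 + 358.5 + 13.39 + 43.7 = 420.962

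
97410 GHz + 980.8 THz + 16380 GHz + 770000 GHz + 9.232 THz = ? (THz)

1873.822 THz

In THz:
  97410 GHz = 97410e-3 THz = 97.41
  980.8 THz → 980.8
  16380 GHz = 16380e-3 THz = 16.38
  770000 GHz = 770000e-3 THz = 770
  9.232 THz → 9.232
Sum: 97.41 + 980.8 + 16.38 + 770 + 9.232 = 1873.822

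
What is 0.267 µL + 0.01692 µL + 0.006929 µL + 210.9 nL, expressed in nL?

In nL:
  0.267 µL = 0.267e3 nL = 267
  0.01692 µL = 0.01692e3 nL = 16.92
  0.006929 µL = 0.006929e3 nL = 6.929
  210.9 nL → 210.9
Sum: 267 + 16.92 + 6.929 + 210.9 = 501.749

501.749 nL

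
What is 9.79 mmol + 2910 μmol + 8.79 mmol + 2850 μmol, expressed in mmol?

In mmol:
  9.79 mmol → 9.79
  2910 μmol = 2910 × 10^-3 mmol = 2.91
  8.79 mmol → 8.79
  2850 μmol = 2850 × 10^-3 mmol = 2.85
Sum: 9.79 + 2.91 + 8.79 + 2.85 = 24.34

24.34 mmol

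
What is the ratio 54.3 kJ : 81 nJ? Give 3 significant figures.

670000000000

(54.3 × 10^3) / (81 × 10^-9) = 0.6704 × 10^12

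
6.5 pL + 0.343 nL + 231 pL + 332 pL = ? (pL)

912.5 pL

In pL:
  6.5 pL → 6.5
  0.343 nL = 0.343 × 10³ pL = 343
  231 pL → 231
  332 pL → 332
Sum: 6.5 + 343 + 231 + 332 = 912.5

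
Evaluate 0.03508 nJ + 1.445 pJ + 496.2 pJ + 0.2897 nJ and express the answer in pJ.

822.425 pJ

In pJ:
  0.03508 nJ = 0.03508 × 10³ pJ = 35.08
  1.445 pJ → 1.445
  496.2 pJ → 496.2
  0.2897 nJ = 0.2897 × 10³ pJ = 289.7
Sum: 35.08 + 1.445 + 496.2 + 289.7 = 822.425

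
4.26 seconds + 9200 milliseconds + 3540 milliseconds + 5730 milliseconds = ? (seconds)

22.73 seconds

In seconds:
  4.26 seconds → 4.26
  9200 milliseconds = 9200 × 10^-3 seconds = 9.2
  3540 milliseconds = 3540 × 10^-3 seconds = 3.54
  5730 milliseconds = 5730 × 10^-3 seconds = 5.73
Sum: 4.26 + 9.2 + 3.54 + 5.73 = 22.73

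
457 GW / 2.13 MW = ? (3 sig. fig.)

(457 × 10^9) / (2.13 × 10^6) = 214.6 × 10^3

215000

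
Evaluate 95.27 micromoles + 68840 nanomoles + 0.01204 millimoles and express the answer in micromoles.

In micromoles:
  95.27 micromoles → 95.27
  68840 nanomoles = 68840e-3 micromoles = 68.84
  0.01204 millimoles = 0.01204e3 micromoles = 12.04
Sum: 95.27 + 68.84 + 12.04 = 176.15

176.15 micromoles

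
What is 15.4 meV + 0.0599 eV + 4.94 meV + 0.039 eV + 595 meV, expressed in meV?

In meV:
  15.4 meV → 15.4
  0.0599 eV = 0.0599e3 meV = 59.9
  4.94 meV → 4.94
  0.039 eV = 0.039e3 meV = 39
  595 meV → 595
Sum: 15.4 + 59.9 + 4.94 + 39 + 595 = 714.24

714.24 meV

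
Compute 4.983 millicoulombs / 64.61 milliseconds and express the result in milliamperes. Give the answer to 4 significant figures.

(4.983 × 10^-3) / (64.61 × 10^-3) = 0.0771243 A

77.12 milliamperes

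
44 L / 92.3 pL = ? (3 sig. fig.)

(44) / (92.3e-12) = 0.4767e12

477000000000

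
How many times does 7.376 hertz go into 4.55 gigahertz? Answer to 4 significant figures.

(4.55 × 10^9) / (7.376) = 0.61687 × 10^9

616900000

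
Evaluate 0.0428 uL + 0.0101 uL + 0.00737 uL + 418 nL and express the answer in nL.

478.27 nL

In nL:
  0.0428 uL = 0.0428 × 10^3 nL = 42.8
  0.0101 uL = 0.0101 × 10^3 nL = 10.1
  0.00737 uL = 0.00737 × 10^3 nL = 7.37
  418 nL → 418
Sum: 42.8 + 10.1 + 7.37 + 418 = 478.27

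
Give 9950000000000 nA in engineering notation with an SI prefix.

= 9.95e3 A; 1e3 is kilo.

9.95 kA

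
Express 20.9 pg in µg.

pico = 10^-12, micro = 10^-6; factor is 10^-6.
20.9 × 10^-6 = 0.0000209

0.0000209 µg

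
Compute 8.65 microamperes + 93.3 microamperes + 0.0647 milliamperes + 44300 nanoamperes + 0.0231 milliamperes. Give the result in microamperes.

In microamperes:
  8.65 microamperes → 8.65
  93.3 microamperes → 93.3
  0.0647 milliamperes = 0.0647e3 microamperes = 64.7
  44300 nanoamperes = 44300e-3 microamperes = 44.3
  0.0231 milliamperes = 0.0231e3 microamperes = 23.1
Sum: 8.65 + 93.3 + 64.7 + 44.3 + 23.1 = 234.05

234.05 microamperes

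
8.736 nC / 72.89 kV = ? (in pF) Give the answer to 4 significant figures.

0.1199 pF

(8.736 × 10^-9) / (72.89 × 10^3) = 0.119852 × 10^-12 F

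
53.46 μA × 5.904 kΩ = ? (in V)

0.31562784 V

53.46e-6 × 5.904e3 = 315.62784e-3 V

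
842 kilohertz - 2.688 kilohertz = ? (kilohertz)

In kilohertz:
  842 kilohertz → 842
  2.688 kilohertz → 2.688
Difference: 842 - 2.688 = 839.312

839.312 kilohertz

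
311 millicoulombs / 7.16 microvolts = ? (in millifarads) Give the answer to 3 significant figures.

43400000 millifarads

(311 × 10^-3) / (7.16 × 10^-6) = 43.436 × 10^3 F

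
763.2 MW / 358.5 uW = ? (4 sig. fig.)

(763.2e6) / (358.5e-6) = 2.1289e12

2129000000000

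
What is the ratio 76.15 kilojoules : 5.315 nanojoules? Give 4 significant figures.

14330000000000

(76.15 × 10^3) / (5.315 × 10^-9) = 14.327 × 10^12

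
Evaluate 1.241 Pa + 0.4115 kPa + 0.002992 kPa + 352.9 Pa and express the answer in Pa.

768.633 Pa

In Pa:
  1.241 Pa → 1.241
  0.4115 kPa = 0.4115 × 10³ Pa = 411.5
  0.002992 kPa = 0.002992 × 10³ Pa = 2.992
  352.9 Pa → 352.9
Sum: 1.241 + 411.5 + 2.992 + 352.9 = 768.633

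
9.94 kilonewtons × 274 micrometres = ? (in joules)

9.94 × 10^3 × 274 × 10^-6 = 2723.56 × 10^-3 J

2.72356 joules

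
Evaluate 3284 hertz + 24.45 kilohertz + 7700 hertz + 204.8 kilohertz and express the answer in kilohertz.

240.234 kilohertz

In kilohertz:
  3284 hertz = 3284e-3 kilohertz = 3.284
  24.45 kilohertz → 24.45
  7700 hertz = 7700e-3 kilohertz = 7.7
  204.8 kilohertz → 204.8
Sum: 3.284 + 24.45 + 7.7 + 204.8 = 240.234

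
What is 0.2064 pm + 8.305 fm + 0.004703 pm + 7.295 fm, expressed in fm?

226.703 fm

In fm:
  0.2064 pm = 0.2064e3 fm = 206.4
  8.305 fm → 8.305
  0.004703 pm = 0.004703e3 fm = 4.703
  7.295 fm → 7.295
Sum: 206.4 + 8.305 + 4.703 + 7.295 = 226.703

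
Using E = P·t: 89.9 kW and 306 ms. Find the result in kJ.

27.5094 kJ

89.9 × 10³ × 306 × 10⁻³ = 27509.4 J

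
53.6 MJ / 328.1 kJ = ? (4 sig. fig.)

163.4

(53.6e6) / (328.1e3) = 0.16336e3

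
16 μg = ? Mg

0.000000000016 Mg

micro = 1e-6, mega = 1e6; factor is 1e-12.
16 × 1e-12 = 0.000000000016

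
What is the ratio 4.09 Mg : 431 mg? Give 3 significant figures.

9490000

(4.09 × 10^6) / (431 × 10^-3) = 0.00949 × 10^9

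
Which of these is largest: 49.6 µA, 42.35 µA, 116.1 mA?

49.6 µA = 0.0000496 A
42.35 µA = 0.00004235 A
116.1 mA = 0.1161 A

116.1 mA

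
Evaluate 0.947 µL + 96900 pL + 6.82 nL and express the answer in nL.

1050.72 nL

In nL:
  0.947 µL = 0.947 × 10³ nL = 947
  96900 pL = 96900 × 10⁻³ nL = 96.9
  6.82 nL → 6.82
Sum: 947 + 96.9 + 6.82 = 1050.72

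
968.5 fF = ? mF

0.0000000009685 mF

femto = 1e-15, milli = 1e-3; factor is 1e-12.
968.5 × 1e-12 = 0.0000000009685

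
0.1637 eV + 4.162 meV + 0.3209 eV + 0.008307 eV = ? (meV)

497.069 meV

In meV:
  0.1637 eV = 0.1637 × 10³ meV = 163.7
  4.162 meV → 4.162
  0.3209 eV = 0.3209 × 10³ meV = 320.9
  0.008307 eV = 0.008307 × 10³ meV = 8.307
Sum: 163.7 + 4.162 + 320.9 + 8.307 = 497.069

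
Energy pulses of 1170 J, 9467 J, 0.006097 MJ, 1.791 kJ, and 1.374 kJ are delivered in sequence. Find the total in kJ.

19.899 kJ

In kJ:
  1170 J = 1170e-3 kJ = 1.17
  9467 J = 9467e-3 kJ = 9.467
  0.006097 MJ = 0.006097e3 kJ = 6.097
  1.791 kJ → 1.791
  1.374 kJ → 1.374
Sum: 1.17 + 9.467 + 6.097 + 1.791 + 1.374 = 19.899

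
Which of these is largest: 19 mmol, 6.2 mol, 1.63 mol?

19 mmol = 0.019 mol
6.2 mol = 6.2 mol
1.63 mol = 1.63 mol

6.2 mol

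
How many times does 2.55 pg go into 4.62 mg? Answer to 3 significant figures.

1810000000

(4.62 × 10⁻³) / (2.55 × 10⁻¹²) = 1.812 × 10⁹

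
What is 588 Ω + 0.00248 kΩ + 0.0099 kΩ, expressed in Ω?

In Ω:
  588 Ω → 588
  0.00248 kΩ = 0.00248 × 10^3 Ω = 2.48
  0.0099 kΩ = 0.0099 × 10^3 Ω = 9.9
Sum: 588 + 2.48 + 9.9 = 600.38

600.38 Ω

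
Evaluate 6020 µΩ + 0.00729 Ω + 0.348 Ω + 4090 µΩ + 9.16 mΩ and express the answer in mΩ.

In mΩ:
  6020 µΩ = 6020 × 10⁻³ mΩ = 6.02
  0.00729 Ω = 0.00729 × 10³ mΩ = 7.29
  0.348 Ω = 0.348 × 10³ mΩ = 348
  4090 µΩ = 4090 × 10⁻³ mΩ = 4.09
  9.16 mΩ → 9.16
Sum: 6.02 + 7.29 + 348 + 4.09 + 9.16 = 374.56

374.56 mΩ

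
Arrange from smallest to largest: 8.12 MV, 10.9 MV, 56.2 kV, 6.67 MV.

56.2 kV < 6.67 MV < 8.12 MV < 10.9 MV

8.12 MV = 8120000 V
10.9 MV = 10900000 V
56.2 kV = 56200 V
6.67 MV = 6670000 V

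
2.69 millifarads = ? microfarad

2690 microfarads

milli = 1e-3, micro = 1e-6; factor is 1e3.
2.69 × 1e3 = 2690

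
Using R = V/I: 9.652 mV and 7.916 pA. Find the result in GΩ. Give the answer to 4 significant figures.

(9.652e-3) / (7.916e-12) = 1.2193e9 Ω

1.219 GΩ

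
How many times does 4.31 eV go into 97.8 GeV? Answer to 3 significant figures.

22700000000

(97.8e9) / (4.31) = 22.69e9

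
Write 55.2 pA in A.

pico = 10⁻¹², (no prefix) = 10⁰; factor is 10⁻¹².
55.2 × 10⁻¹² = 0.0000000000552

0.0000000000552 A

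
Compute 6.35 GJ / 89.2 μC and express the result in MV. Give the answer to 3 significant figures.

71200000 MV

(6.35e9) / (89.2e-6) = 0.071188e15 V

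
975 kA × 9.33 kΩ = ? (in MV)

9096.75 MV

975 × 10^3 × 9.33 × 10^3 = 9096.75 × 10^6 V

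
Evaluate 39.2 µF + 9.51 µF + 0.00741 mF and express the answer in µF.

56.12 µF

In µF:
  39.2 µF → 39.2
  9.51 µF → 9.51
  0.00741 mF = 0.00741 × 10³ µF = 7.41
Sum: 39.2 + 9.51 + 7.41 = 56.12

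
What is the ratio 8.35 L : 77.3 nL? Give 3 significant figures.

108000000

(8.35) / (77.3e-9) = 0.108e9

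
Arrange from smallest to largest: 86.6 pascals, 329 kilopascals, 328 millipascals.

328 millipascals < 86.6 pascals < 329 kilopascals

86.6 pascals = 86.6 pascals
329 kilopascals = 329000 pascals
328 millipascals = 0.328 pascals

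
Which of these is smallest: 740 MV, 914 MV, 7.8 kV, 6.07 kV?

740 MV = 740000000 V
914 MV = 914000000 V
7.8 kV = 7800 V
6.07 kV = 6070 V

6.07 kV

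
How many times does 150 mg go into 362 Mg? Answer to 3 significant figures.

2410000000

(362e6) / (150e-3) = 2.413e9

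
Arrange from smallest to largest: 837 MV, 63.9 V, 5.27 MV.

837 MV = 837000000 V
63.9 V = 63.9 V
5.27 MV = 5270000 V

63.9 V < 5.27 MV < 837 MV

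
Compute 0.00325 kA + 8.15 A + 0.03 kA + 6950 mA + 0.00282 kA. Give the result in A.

51.17 A

In A:
  0.00325 kA = 0.00325 × 10³ A = 3.25
  8.15 A → 8.15
  0.03 kA = 0.03 × 10³ A = 30
  6950 mA = 6950 × 10⁻³ A = 6.95
  0.00282 kA = 0.00282 × 10³ A = 2.82
Sum: 3.25 + 8.15 + 30 + 6.95 + 2.82 = 51.17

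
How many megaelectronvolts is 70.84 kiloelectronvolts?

kilo = 10³, mega = 10⁶; factor is 10⁻³.
70.84 × 10⁻³ = 0.07084

0.07084 megaelectronvolts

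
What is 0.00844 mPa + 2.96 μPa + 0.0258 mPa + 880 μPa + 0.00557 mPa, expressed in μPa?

In μPa:
  0.00844 mPa = 0.00844 × 10^3 μPa = 8.44
  2.96 μPa → 2.96
  0.0258 mPa = 0.0258 × 10^3 μPa = 25.8
  880 μPa → 880
  0.00557 mPa = 0.00557 × 10^3 μPa = 5.57
Sum: 8.44 + 2.96 + 25.8 + 880 + 5.57 = 922.77

922.77 μPa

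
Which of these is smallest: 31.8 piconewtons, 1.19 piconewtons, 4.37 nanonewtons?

1.19 piconewtons

31.8 piconewtons = 0.0000000000318 newtons
1.19 piconewtons = 0.00000000000119 newtons
4.37 nanonewtons = 0.00000000437 newtons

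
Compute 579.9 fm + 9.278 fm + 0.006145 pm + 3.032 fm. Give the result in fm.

In fm:
  579.9 fm → 579.9
  9.278 fm → 9.278
  0.006145 pm = 0.006145 × 10^3 fm = 6.145
  3.032 fm → 3.032
Sum: 579.9 + 9.278 + 6.145 + 3.032 = 598.355

598.355 fm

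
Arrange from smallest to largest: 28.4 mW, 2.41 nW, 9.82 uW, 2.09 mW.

2.41 nW < 9.82 uW < 2.09 mW < 28.4 mW

28.4 mW = 0.0284 W
2.41 nW = 0.00000000241 W
9.82 uW = 0.00000982 W
2.09 mW = 0.00209 W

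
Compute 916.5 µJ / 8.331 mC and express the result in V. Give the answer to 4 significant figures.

0.1100 V

(916.5 × 10⁻⁶) / (8.331 × 10⁻³) = 110.011 × 10⁻³ V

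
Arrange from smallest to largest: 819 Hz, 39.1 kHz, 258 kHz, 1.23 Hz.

819 Hz = 819 Hz
39.1 kHz = 39100 Hz
258 kHz = 258000 Hz
1.23 Hz = 1.23 Hz

1.23 Hz < 819 Hz < 39.1 kHz < 258 kHz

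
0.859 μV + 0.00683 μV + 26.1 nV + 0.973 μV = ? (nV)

In nV:
  0.859 μV = 0.859e3 nV = 859
  0.00683 μV = 0.00683e3 nV = 6.83
  26.1 nV → 26.1
  0.973 μV = 0.973e3 nV = 973
Sum: 859 + 6.83 + 26.1 + 973 = 1864.93

1864.93 nV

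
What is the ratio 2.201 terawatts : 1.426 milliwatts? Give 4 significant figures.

1543000000000000

(2.201e12) / (1.426e-3) = 1.5435e15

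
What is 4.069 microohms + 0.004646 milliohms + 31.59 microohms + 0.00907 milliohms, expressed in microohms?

49.375 microohms

In microohms:
  4.069 microohms → 4.069
  0.004646 milliohms = 0.004646 × 10^3 microohms = 4.646
  31.59 microohms → 31.59
  0.00907 milliohms = 0.00907 × 10^3 microohms = 9.07
Sum: 4.069 + 4.646 + 31.59 + 9.07 = 49.375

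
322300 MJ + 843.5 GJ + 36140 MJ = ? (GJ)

1201.94 GJ

In GJ:
  322300 MJ = 322300 × 10⁻³ GJ = 322.3
  843.5 GJ → 843.5
  36140 MJ = 36140 × 10⁻³ GJ = 36.14
Sum: 322.3 + 843.5 + 36.14 = 1201.94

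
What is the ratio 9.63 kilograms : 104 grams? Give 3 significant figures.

92.6

(9.63 × 10³) / (104) = 0.0926 × 10³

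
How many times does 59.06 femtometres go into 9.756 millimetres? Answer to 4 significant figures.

(9.756 × 10⁻³) / (59.06 × 10⁻¹⁵) = 0.16519 × 10¹²

165200000000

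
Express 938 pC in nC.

pico = 10⁻¹², nano = 10⁻⁹; factor is 10⁻³.
938 × 10⁻³ = 0.938

0.938 nC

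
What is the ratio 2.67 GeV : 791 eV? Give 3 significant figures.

3380000

(2.67 × 10^9) / (791) = 0.003375 × 10^9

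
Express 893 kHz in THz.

0.000000893 THz

kilo = 1e3, tera = 1e12; factor is 1e-9.
893 × 1e-9 = 0.000000893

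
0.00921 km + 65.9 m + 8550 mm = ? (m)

83.66 m

In m:
  0.00921 km = 0.00921 × 10^3 m = 9.21
  65.9 m → 65.9
  8550 mm = 8550 × 10^-3 m = 8.55
Sum: 9.21 + 65.9 + 8.55 = 83.66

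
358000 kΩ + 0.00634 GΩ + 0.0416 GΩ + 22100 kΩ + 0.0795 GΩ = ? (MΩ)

In MΩ:
  358000 kΩ = 358000 × 10^-3 MΩ = 358
  0.00634 GΩ = 0.00634 × 10^3 MΩ = 6.34
  0.0416 GΩ = 0.0416 × 10^3 MΩ = 41.6
  22100 kΩ = 22100 × 10^-3 MΩ = 22.1
  0.0795 GΩ = 0.0795 × 10^3 MΩ = 79.5
Sum: 358 + 6.34 + 41.6 + 22.1 + 79.5 = 507.54

507.54 MΩ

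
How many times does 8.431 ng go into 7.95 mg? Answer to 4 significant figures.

(7.95 × 10⁻³) / (8.431 × 10⁻⁹) = 0.94295 × 10⁶

942900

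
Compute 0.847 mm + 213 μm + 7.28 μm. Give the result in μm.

In μm:
  0.847 mm = 0.847 × 10³ μm = 847
  213 μm → 213
  7.28 μm → 7.28
Sum: 847 + 213 + 7.28 = 1067.28

1067.28 μm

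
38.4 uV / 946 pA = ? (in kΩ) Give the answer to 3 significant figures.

(38.4e-6) / (946e-12) = 0.040592e6 Ω

40.6 kΩ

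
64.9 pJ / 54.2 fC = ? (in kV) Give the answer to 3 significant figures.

(64.9e-12) / (54.2e-15) = 1.1974e3 V

1.20 kV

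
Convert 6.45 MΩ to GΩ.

mega = 10⁶, giga = 10⁹; factor is 10⁻³.
6.45 × 10⁻³ = 0.00645

0.00645 GΩ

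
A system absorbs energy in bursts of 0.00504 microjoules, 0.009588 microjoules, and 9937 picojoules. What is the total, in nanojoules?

24.565 nanojoules

In nanojoules:
  0.00504 microjoules = 0.00504e3 nanojoules = 5.04
  0.009588 microjoules = 0.009588e3 nanojoules = 9.588
  9937 picojoules = 9937e-3 nanojoules = 9.937
Sum: 5.04 + 9.588 + 9.937 = 24.565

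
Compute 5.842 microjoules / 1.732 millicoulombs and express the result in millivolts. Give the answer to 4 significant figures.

(5.842e-6) / (1.732e-3) = 3.37298e-3 V

3.373 millivolts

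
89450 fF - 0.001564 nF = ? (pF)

87.886 pF

In pF:
  89450 fF = 89450 × 10^-3 pF = 89.45
  0.001564 nF = 0.001564 × 10^3 pF = 1.564
Difference: 89.45 - 1.564 = 87.886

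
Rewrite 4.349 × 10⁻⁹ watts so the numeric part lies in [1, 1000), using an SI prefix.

4.349 nanowatts

= 4.349 × 10⁻⁹ watts; 10⁻⁹ is nano.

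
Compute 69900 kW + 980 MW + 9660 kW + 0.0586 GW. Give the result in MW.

In MW:
  69900 kW = 69900 × 10⁻³ MW = 69.9
  980 MW → 980
  9660 kW = 9660 × 10⁻³ MW = 9.66
  0.0586 GW = 0.0586 × 10³ MW = 58.6
Sum: 69.9 + 980 + 9.66 + 58.6 = 1118.16

1118.16 MW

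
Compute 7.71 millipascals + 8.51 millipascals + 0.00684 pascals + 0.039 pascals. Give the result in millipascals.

In millipascals:
  7.71 millipascals → 7.71
  8.51 millipascals → 8.51
  0.00684 pascals = 0.00684 × 10^3 millipascals = 6.84
  0.039 pascals = 0.039 × 10^3 millipascals = 39
Sum: 7.71 + 8.51 + 6.84 + 39 = 62.06

62.06 millipascals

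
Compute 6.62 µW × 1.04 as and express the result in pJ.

6.62e-6 × 1.04e-18 = 6.8848e-24 J

0.0000000000068848 pJ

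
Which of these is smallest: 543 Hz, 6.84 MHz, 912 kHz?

543 Hz = 543 Hz
6.84 MHz = 6840000 Hz
912 kHz = 912000 Hz

543 Hz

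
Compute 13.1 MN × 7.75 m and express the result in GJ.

13.1 × 10⁶ × 7.75 = 101.525 × 10⁶ J

0.101525 GJ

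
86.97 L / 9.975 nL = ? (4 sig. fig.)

(86.97) / (9.975e-9) = 8.7188e9

8719000000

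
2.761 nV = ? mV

0.000002761 mV

nano = 10⁻⁹, milli = 10⁻³; factor is 10⁻⁶.
2.761 × 10⁻⁶ = 0.000002761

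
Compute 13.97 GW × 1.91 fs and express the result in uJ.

26.6827 uJ

13.97e9 × 1.91e-15 = 26.6827e-6 J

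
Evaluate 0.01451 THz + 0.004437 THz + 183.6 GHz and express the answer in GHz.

202.547 GHz

In GHz:
  0.01451 THz = 0.01451 × 10^3 GHz = 14.51
  0.004437 THz = 0.004437 × 10^3 GHz = 4.437
  183.6 GHz → 183.6
Sum: 14.51 + 4.437 + 183.6 = 202.547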